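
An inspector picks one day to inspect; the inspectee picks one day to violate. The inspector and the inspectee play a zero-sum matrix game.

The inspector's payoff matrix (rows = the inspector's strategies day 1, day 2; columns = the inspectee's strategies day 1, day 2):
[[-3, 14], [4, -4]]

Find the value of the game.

44/25

Row minima are -3 and -4, so the inspector's maximin is -3; column maxima are 4 and 14, so the inspectee's minimax is 4. These differ, so the equilibrium is in mixed strategies.
Let the inspector play day 1 with probability p. The inspectee is indifferent when −3p + 4(1−p) = 14p − 4(1−p), giving p = 8/25.
Let the inspectee play day 1 with probability q. The inspector is indifferent when −3q + 14(1−q) = 4q − 4(1−q), giving q = 18/25.
The value is -3·(18/25) + (14)·(7/25) = 44/25.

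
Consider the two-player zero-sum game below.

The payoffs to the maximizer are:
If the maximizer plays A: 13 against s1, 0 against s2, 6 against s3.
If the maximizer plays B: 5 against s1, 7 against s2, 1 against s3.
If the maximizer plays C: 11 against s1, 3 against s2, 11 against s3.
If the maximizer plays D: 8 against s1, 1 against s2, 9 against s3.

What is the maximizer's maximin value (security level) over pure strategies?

3

The worst-case payoff for each row is A: 0, B: 1, C: 3, D: 1.
The best of these is 3.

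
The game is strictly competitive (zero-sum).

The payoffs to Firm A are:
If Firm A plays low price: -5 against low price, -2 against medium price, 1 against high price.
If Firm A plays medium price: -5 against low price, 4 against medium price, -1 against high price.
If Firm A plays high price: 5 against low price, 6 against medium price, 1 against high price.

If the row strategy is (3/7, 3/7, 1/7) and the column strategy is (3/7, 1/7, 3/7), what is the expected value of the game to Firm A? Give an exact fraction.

Against (3/7, 1/7, 3/7), each row's expected payoff is low price: -2; medium price: -2; high price: 24/7.
Taking the (3/7, 3/7, 1/7)-weighted average: (3/7)·(-2) + (3/7)·(-2) + (1/7)·(24/7) = -60/49.

-60/49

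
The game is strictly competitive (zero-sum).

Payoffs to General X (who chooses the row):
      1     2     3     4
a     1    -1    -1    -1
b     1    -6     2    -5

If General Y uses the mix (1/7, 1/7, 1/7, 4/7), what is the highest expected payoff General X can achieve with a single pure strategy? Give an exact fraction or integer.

-5/7

a: (1)·(1/7) + (-1)·(1/7) + (-1)·(1/7) + (-1)·(4/7) = -5/7.
b: (1)·(1/7) + (-6)·(1/7) + (2)·(1/7) + (-5)·(4/7) = -23/7.
The best pure response is a with expected payoff -5/7.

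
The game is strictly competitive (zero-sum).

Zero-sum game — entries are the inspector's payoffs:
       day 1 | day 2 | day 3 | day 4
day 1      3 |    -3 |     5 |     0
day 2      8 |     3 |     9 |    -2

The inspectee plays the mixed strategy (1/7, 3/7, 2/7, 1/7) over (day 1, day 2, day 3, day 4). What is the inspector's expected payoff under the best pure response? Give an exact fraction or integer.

33/7

day 1: (3)·(1/7) + (-3)·(3/7) + (5)·(2/7) + (0)·(1/7) = 4/7.
day 2: (8)·(1/7) + (3)·(3/7) + (9)·(2/7) + (-2)·(1/7) = 33/7.
The best pure response is day 2 with expected payoff 33/7.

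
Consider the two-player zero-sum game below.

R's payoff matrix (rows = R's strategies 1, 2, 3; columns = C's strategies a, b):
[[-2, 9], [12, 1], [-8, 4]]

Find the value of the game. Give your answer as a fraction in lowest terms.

5

Row 3 is strictly dominated by row 1, so R never plays it.
The remaining 2×2 game on (1, 2) × (a, b) has no saddle point. Let R play 1 with probability p; indifference gives −2p + 12(1−p) = 9p + (1−p), so p = 1/2.
Similarly C's optimal q on a is 4/11, and the value is -2·(4/11) + (9)·(7/11) = 5.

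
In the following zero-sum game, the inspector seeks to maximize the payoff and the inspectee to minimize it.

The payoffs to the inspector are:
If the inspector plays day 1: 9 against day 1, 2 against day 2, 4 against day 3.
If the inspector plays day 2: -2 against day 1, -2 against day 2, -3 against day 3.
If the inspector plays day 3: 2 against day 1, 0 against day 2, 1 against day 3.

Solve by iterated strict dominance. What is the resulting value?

Row day 2 is strictly dominated by row day 1 (9>-2, 2>-2, 4>-3); eliminate day 2.
Column day 1 is strictly dominated by day 2 for the inspectee (2<9, 0<2); eliminate day 1.
Column day 3 is strictly dominated by day 2 for the inspectee (2<4, 0<1); eliminate day 3.
Row day 3 is strictly dominated by row day 1 (2>0); eliminate day 3.
Only (day 1, day 2) remains, with payoff 2.

2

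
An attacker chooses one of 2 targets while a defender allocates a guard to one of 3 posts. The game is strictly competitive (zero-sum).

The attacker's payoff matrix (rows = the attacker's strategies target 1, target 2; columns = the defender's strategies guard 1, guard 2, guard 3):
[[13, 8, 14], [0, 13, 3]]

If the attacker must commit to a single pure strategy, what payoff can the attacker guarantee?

8

The worst-case payoff for each row is target 1: 8, target 2: 0.
The best of these is 8.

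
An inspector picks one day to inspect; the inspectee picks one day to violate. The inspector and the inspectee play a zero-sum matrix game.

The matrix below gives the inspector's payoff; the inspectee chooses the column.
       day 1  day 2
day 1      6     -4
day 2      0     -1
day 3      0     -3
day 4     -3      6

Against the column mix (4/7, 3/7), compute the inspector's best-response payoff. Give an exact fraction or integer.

day 1: (6)·(4/7) + (-4)·(3/7) = 12/7.
day 2: (0)·(4/7) + (-1)·(3/7) = -3/7.
day 3: (0)·(4/7) + (-3)·(3/7) = -9/7.
day 4: (-3)·(4/7) + (6)·(3/7) = 6/7.
The best pure response is day 1 with expected payoff 12/7.

12/7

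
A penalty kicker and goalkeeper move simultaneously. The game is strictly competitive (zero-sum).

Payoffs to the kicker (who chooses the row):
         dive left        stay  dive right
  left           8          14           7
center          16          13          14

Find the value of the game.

105/8

Column dive left is strictly dominated by dive right for the goalkeeper (it gives the kicker more in every row).
The remaining 2×2 game on (left, center) × (stay, dive right) has no saddle point. Let the kicker play left with probability p; indifference gives 14p + 13(1−p) = 7p + 14(1−p), so p = 1/8.
Similarly the goalkeeper's optimal q on stay is 7/8, and the value is 14·(7/8) + (7)·(1/8) = 105/8.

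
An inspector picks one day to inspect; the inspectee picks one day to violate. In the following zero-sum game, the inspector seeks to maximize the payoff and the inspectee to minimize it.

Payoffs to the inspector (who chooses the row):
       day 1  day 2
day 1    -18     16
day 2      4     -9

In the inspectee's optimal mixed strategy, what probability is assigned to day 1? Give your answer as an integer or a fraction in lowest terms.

25/47

Row minima are -18 and -9, so the inspector's maximin is -9; column maxima are 4 and 16, so the inspectee's minimax is 4. These differ, so the equilibrium is in mixed strategies.
Let the inspectee play day 1 with probability q. The inspector is indifferent when −18q + 16(1−q) = 4q − 9(1−q), giving q = 25/47.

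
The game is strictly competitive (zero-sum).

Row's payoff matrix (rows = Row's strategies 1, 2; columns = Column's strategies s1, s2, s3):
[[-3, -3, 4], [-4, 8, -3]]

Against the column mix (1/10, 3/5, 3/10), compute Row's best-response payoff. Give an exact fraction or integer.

7/2

1: (-3)·(1/10) + (-3)·(3/5) + (4)·(3/10) = -9/10.
2: (-4)·(1/10) + (8)·(3/5) + (-3)·(3/10) = 7/2.
The best pure response is 2 with expected payoff 7/2.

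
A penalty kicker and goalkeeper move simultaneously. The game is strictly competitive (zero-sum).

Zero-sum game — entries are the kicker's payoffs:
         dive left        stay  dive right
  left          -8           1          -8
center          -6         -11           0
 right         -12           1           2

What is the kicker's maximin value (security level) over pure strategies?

The worst-case payoff for each row is left: -8, center: -11, right: -12.
The best of these is -8.

-8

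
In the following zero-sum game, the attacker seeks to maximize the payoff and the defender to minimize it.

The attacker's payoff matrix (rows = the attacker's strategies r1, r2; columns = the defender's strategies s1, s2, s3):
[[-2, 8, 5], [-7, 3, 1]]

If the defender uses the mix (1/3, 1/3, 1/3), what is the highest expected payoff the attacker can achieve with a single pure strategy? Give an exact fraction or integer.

r1: (-2)·(1/3) + (8)·(1/3) + (5)·(1/3) = 11/3.
r2: (-7)·(1/3) + (3)·(1/3) + (1)·(1/3) = -1.
The best pure response is r1 with expected payoff 11/3.

11/3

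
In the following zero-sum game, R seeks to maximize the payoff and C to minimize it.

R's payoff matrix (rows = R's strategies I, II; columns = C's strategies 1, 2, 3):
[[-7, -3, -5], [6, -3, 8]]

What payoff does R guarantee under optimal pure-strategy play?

-3

Row minima: -7, -3 → R's maximin is -3.
Column maxima: 6, -3, 8 → C's minimax is -3.
They coincide at (II, 2), so the value is -3.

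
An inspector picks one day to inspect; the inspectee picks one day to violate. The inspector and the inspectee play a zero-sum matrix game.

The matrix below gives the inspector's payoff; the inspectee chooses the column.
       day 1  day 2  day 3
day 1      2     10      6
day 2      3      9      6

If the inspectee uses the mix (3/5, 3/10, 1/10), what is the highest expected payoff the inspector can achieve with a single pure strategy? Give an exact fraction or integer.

51/10

day 1: (2)·(3/5) + (10)·(3/10) + (6)·(1/10) = 24/5.
day 2: (3)·(3/5) + (9)·(3/10) + (6)·(1/10) = 51/10.
The best pure response is day 2 with expected payoff 51/10.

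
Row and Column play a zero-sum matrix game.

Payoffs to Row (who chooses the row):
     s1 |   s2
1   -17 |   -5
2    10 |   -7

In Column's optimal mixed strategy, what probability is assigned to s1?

Row minima are -17 and -7, so Row's maximin is -7; column maxima are 10 and -5, so Column's minimax is -5. These differ, so the equilibrium is in mixed strategies.
Let Column play s1 with probability q. Row is indifferent when −17q − 5(1−q) = 10q − 7(1−q), giving q = 2/29.

2/29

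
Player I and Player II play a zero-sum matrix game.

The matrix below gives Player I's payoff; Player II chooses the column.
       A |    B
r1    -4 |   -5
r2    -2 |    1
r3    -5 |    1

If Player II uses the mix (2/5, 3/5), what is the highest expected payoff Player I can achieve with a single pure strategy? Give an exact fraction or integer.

-1/5

r1: (-4)·(2/5) + (-5)·(3/5) = -23/5.
r2: (-2)·(2/5) + (1)·(3/5) = -1/5.
r3: (-5)·(2/5) + (1)·(3/5) = -7/5.
The best pure response is r2 with expected payoff -1/5.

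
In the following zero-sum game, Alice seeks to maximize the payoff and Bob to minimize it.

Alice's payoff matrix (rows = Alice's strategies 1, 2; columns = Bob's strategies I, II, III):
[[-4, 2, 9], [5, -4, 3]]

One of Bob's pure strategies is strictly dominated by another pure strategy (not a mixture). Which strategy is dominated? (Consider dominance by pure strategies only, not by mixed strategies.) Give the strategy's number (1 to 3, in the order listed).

Bob prefers columns that give Alice less. Compare III with II: 2 < 9, -4 < 3.
So II strictly dominates III for Bob; III is strictly dominated.

3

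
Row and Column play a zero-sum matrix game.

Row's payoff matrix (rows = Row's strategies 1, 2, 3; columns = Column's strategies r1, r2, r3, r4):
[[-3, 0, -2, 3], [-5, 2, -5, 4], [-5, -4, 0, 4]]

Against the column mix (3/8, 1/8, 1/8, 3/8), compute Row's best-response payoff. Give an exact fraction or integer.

-1/4

1: (-3)·(3/8) + (0)·(1/8) + (-2)·(1/8) + (3)·(3/8) = -1/4.
2: (-5)·(3/8) + (2)·(1/8) + (-5)·(1/8) + (4)·(3/8) = -3/4.
3: (-5)·(3/8) + (-4)·(1/8) + (0)·(1/8) + (4)·(3/8) = -7/8.
The best pure response is 1 with expected payoff -1/4.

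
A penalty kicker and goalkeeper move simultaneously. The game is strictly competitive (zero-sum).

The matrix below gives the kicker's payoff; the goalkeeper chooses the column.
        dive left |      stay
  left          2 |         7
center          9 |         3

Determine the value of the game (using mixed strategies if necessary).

Row minima are 2 and 3, so the kicker's maximin is 3; column maxima are 9 and 7, so the goalkeeper's minimax is 7. These differ, so the equilibrium is in mixed strategies.
Let the kicker play left with probability p. The goalkeeper is indifferent when 2p + 9(1−p) = 7p + 3(1−p), giving p = 6/11.
Let the goalkeeper play dive left with probability q. The kicker is indifferent when 2q + 7(1−q) = 9q + 3(1−q), giving q = 4/11.
The value is 2·(4/11) + (7)·(7/11) = 57/11.

57/11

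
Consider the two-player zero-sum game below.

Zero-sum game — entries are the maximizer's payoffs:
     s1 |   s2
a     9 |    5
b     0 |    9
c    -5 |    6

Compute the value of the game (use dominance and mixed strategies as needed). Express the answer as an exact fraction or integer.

81/13

Row c is strictly dominated by row b, so the maximizer never plays it.
The remaining 2×2 game on (a, b) × (s1, s2) has no saddle point. Let the maximizer play a with probability p; indifference gives 9p = 5p + 9(1−p), so p = 9/13.
Similarly the minimizer's optimal q on s1 is 4/13, and the value is 9·(4/13) + (5)·(9/13) = 81/13.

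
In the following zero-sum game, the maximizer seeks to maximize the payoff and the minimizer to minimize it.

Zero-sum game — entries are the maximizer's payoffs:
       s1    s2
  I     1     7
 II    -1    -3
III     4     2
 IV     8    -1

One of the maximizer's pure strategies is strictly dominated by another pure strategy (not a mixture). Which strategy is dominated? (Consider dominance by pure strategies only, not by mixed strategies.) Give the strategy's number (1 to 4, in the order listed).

Compare II with I: 1 > -1, 7 > -3.
So I strictly dominates II for the maximizer; II is strictly dominated.

2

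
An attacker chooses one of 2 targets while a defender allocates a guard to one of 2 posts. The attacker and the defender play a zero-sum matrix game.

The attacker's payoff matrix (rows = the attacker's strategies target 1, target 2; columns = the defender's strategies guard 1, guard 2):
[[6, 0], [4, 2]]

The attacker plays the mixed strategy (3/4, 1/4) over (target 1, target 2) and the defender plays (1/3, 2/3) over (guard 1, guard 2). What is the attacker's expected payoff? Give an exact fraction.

Against (1/3, 2/3), each row's expected payoff is target 1: 2; target 2: 8/3.
Taking the (3/4, 1/4)-weighted average: (3/4)·(2) + (1/4)·(8/3) = 13/6.

13/6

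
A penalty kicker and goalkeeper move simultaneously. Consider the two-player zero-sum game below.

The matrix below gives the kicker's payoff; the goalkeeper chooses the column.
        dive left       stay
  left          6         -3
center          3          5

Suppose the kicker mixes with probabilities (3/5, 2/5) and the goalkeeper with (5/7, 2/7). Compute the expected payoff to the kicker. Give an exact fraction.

Against (5/7, 2/7), each row's expected payoff is left: 24/7; center: 25/7.
Taking the (3/5, 2/5)-weighted average: (3/5)·(24/7) + (2/5)·(25/7) = 122/35.

122/35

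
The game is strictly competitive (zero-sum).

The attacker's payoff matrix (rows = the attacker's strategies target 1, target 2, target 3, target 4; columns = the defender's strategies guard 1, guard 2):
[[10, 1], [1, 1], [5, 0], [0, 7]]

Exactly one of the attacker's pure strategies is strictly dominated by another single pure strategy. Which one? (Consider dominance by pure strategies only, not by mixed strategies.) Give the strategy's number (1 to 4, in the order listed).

Compare target 3 with target 1: 10 > 5, 1 > 0.
So target 1 strictly dominates target 3 for the attacker; target 3 is strictly dominated.

3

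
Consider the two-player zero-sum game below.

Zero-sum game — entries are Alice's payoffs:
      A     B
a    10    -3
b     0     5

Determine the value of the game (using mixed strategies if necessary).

25/9

Row minima are -3 and 0, so Alice's maximin is 0; column maxima are 10 and 5, so Bob's minimax is 5. These differ, so the equilibrium is in mixed strategies.
Let Alice play a with probability p. Bob is indifferent when 10p = −3p + 5(1−p), giving p = 5/18.
Let Bob play A with probability q. Alice is indifferent when 10q − 3(1−q) = 5(1−q), giving q = 4/9.
The value is 10·(4/9) + (-3)·(5/9) = 25/9.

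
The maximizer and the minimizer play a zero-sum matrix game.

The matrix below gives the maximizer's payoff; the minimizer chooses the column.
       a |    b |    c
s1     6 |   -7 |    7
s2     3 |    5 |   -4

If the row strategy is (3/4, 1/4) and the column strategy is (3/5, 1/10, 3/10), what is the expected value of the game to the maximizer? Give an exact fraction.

Against (3/5, 1/10, 3/10), each row's expected payoff is s1: 5; s2: 11/10.
Taking the (3/4, 1/4)-weighted average: (3/4)·(5) + (1/4)·(11/10) = 161/40.

161/40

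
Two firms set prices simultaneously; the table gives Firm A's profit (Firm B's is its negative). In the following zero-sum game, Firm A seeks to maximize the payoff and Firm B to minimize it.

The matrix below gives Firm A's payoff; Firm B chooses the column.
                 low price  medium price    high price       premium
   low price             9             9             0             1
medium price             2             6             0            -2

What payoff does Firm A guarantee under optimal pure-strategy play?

Row minima: 0, -2 → Firm A's maximin is 0.
Column maxima: 9, 9, 0, 1 → Firm B's minimax is 0.
They coincide at (low price, high price), so the value is 0.

0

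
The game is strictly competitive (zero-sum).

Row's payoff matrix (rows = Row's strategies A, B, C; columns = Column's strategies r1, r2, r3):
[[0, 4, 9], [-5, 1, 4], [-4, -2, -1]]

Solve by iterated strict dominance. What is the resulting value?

0

Row B is strictly dominated by row A (0>-5, 4>1, 9>4); eliminate B.
Row C is strictly dominated by row A (0>-4, 4>-2, 9>-1); eliminate C.
Column r3 is strictly dominated by r1 for Column (0<9); eliminate r3.
Column r2 is strictly dominated by r1 for Column (0<4); eliminate r2.
Only (A, r1) remains, with payoff 0.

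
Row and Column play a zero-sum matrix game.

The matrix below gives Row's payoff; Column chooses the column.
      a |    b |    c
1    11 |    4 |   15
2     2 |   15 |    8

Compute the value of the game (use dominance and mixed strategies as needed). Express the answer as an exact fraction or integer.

157/20

Column c is strictly dominated by a for Column (it gives Row more in every row).
The remaining 2×2 game on (1, 2) × (a, b) has no saddle point. Let Row play 1 with probability p; indifference gives 11p + 2(1−p) = 4p + 15(1−p), so p = 13/20.
Similarly Column's optimal q on a is 11/20, and the value is 11·(11/20) + (4)·(9/20) = 157/20.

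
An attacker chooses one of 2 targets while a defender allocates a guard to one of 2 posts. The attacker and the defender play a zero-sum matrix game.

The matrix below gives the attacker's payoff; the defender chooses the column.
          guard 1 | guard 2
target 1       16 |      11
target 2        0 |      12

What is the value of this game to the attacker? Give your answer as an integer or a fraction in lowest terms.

Row minima are 11 and 0, so the attacker's maximin is 11; column maxima are 16 and 12, so the defender's minimax is 12. These differ, so the equilibrium is in mixed strategies.
Let the attacker play target 1 with probability p. The defender is indifferent when 16p = 11p + 12(1−p), giving p = 12/17.
Let the defender play guard 1 with probability q. The attacker is indifferent when 16q + 11(1−q) = 12(1−q), giving q = 1/17.
The value is 16·(1/17) + (11)·(16/17) = 192/17.

192/17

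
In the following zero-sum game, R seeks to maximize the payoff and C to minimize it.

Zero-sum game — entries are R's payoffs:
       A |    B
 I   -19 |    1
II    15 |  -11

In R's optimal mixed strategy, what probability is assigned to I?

Row minima are -19 and -11, so R's maximin is -11; column maxima are 15 and 1, so C's minimax is 1. These differ, so the equilibrium is in mixed strategies.
Let R play I with probability p. C is indifferent when −19p + 15(1−p) = p − 11(1−p), giving p = 13/23.

13/23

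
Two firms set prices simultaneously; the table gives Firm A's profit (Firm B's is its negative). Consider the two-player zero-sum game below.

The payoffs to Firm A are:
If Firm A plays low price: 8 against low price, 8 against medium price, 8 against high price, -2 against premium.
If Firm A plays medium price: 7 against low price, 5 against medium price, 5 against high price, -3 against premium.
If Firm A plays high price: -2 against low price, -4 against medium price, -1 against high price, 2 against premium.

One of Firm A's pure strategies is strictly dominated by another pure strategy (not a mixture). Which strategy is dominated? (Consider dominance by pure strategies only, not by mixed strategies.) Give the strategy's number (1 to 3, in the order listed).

2

Compare medium price with low price: 8 > 7, 8 > 5, 8 > 5, -2 > -3.
So low price strictly dominates medium price for Firm A; medium price is strictly dominated.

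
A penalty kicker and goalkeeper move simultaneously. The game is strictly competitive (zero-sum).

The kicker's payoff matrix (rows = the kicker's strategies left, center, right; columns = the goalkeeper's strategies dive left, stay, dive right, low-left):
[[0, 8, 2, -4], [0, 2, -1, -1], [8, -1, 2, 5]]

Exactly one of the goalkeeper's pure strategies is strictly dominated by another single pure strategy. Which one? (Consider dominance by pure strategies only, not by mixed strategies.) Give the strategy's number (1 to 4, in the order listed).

The goalkeeper prefers columns that give the kicker less. Compare dive left with low-left: -4 < 0, -1 < 0, 5 < 8.
So low-left strictly dominates dive left for the goalkeeper; dive left is strictly dominated.

1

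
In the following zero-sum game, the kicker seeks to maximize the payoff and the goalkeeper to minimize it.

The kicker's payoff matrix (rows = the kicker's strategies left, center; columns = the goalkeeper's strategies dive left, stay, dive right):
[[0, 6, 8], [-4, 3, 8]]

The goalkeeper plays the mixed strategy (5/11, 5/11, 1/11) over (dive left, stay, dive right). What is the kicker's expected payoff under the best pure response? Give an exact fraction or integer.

left: (0)·(5/11) + (6)·(5/11) + (8)·(1/11) = 38/11.
center: (-4)·(5/11) + (3)·(5/11) + (8)·(1/11) = 3/11.
The best pure response is left with expected payoff 38/11.

38/11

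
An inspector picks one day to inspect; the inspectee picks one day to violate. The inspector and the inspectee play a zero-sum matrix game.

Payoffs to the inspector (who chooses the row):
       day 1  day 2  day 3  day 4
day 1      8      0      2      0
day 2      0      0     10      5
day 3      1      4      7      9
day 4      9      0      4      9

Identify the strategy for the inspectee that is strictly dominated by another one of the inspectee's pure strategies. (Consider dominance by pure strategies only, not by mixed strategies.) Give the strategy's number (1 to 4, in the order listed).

The inspectee prefers columns that give the inspector less. Compare day 3 with day 2: 0 < 2, 0 < 10, 4 < 7, 0 < 4.
So day 2 strictly dominates day 3 for the inspectee; day 3 is strictly dominated.

3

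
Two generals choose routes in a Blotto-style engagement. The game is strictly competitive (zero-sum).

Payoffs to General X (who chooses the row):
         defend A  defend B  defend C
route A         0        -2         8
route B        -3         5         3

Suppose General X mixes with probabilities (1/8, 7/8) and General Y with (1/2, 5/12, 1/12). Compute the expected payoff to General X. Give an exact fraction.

17/24

Against (1/2, 5/12, 1/12), each row's expected payoff is route A: -1/6; route B: 5/6.
Taking the (1/8, 7/8)-weighted average: (1/8)·(-1/6) + (7/8)·(5/6) = 17/24.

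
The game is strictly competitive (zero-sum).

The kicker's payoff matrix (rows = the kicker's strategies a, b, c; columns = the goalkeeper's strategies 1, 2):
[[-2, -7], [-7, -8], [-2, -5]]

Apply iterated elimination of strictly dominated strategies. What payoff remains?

Column 1 is strictly dominated by 2 for the goalkeeper (-7<-2, -8<-7, -5<-2); eliminate 1.
Row a is strictly dominated by row c (-5>-7); eliminate a.
Row b is strictly dominated by row c (-5>-8); eliminate b.
Only (c, 2) remains, with payoff -5.

-5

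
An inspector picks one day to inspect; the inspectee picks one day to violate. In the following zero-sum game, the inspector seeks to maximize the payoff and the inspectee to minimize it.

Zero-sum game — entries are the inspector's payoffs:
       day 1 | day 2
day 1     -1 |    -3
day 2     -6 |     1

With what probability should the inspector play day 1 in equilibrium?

7/9

Row minima are -3 and -6, so the inspector's maximin is -3; column maxima are -1 and 1, so the inspectee's minimax is -1. These differ, so the equilibrium is in mixed strategies.
Let the inspector play day 1 with probability p. The inspectee is indifferent when −p − 6(1−p) = −3p + (1−p), giving p = 7/9.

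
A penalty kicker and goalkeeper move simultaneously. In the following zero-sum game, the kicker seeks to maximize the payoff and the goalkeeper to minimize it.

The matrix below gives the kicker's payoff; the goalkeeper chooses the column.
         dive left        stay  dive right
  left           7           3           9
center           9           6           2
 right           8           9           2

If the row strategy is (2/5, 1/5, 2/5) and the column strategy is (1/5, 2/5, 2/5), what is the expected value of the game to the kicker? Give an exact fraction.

147/25

Against (1/5, 2/5, 2/5), each row's expected payoff is left: 31/5; center: 5; right: 6.
Taking the (2/5, 1/5, 2/5)-weighted average: (2/5)·(31/5) + (1/5)·(5) + (2/5)·(6) = 147/25.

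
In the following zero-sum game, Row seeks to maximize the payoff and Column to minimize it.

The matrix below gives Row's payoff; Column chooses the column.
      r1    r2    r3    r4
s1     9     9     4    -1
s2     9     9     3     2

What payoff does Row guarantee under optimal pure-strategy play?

2

Row minima: -1, 2 → Row's maximin is 2.
Column maxima: 9, 9, 4, 2 → Column's minimax is 2.
They coincide at (s2, r4), so the value is 2.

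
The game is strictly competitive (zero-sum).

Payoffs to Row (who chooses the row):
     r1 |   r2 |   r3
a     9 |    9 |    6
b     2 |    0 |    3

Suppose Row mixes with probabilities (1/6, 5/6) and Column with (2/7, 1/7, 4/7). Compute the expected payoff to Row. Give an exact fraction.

131/42

Against (2/7, 1/7, 4/7), each row's expected payoff is a: 51/7; b: 16/7.
Taking the (1/6, 5/6)-weighted average: (1/6)·(51/7) + (5/6)·(16/7) = 131/42.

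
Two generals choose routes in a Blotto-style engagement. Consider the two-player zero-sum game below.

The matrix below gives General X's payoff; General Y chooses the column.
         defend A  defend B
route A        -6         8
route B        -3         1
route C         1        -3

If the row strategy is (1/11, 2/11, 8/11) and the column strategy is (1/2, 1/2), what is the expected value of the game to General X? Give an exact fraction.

-9/11

Against (1/2, 1/2), each row's expected payoff is route A: 1; route B: -1; route C: -1.
Taking the (1/11, 2/11, 8/11)-weighted average: (1/11)·(1) + (2/11)·(-1) + (8/11)·(-1) = -9/11.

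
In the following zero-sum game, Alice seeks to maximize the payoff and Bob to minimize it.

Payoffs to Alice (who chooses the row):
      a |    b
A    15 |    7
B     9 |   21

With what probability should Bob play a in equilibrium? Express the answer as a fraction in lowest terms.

7/10

Row minima are 7 and 9, so Alice's maximin is 9; column maxima are 15 and 21, so Bob's minimax is 15. These differ, so the equilibrium is in mixed strategies.
Let Bob play a with probability q. Alice is indifferent when 15q + 7(1−q) = 9q + 21(1−q), giving q = 7/10.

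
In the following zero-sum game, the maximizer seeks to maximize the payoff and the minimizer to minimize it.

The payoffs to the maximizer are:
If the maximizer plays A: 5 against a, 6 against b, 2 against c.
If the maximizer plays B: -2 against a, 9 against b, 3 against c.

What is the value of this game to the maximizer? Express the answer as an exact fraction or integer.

19/8

Column b is strictly dominated by c for the minimizer (it gives the maximizer more in every row).
The remaining 2×2 game on (A, B) × (a, c) has no saddle point. Let the maximizer play A with probability p; indifference gives 5p − 2(1−p) = 2p + 3(1−p), so p = 5/8.
Similarly the minimizer's optimal q on a is 1/8, and the value is 5·(1/8) + (2)·(7/8) = 19/8.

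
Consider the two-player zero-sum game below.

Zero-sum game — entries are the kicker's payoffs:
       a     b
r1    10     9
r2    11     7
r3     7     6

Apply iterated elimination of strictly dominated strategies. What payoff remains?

9

Column a is strictly dominated by b for the goalkeeper (9<10, 7<11, 6<7); eliminate a.
Row r3 is strictly dominated by row r1 (9>6); eliminate r3.
Row r2 is strictly dominated by row r1 (9>7); eliminate r2.
Only (r1, b) remains, with payoff 9.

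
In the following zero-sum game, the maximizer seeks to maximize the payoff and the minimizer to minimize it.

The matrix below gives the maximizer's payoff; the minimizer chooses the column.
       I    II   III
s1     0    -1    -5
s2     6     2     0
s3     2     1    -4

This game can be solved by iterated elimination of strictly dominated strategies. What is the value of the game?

0

Column II is strictly dominated by III for the minimizer (-5<-1, 0<2, -4<1); eliminate II.
Row s3 is strictly dominated by row s2 (6>2, 0>-4); eliminate s3.
Column I is strictly dominated by III for the minimizer (-5<0, 0<6); eliminate I.
Row s1 is strictly dominated by row s2 (0>-5); eliminate s1.
Only (s2, III) remains, with payoff 0.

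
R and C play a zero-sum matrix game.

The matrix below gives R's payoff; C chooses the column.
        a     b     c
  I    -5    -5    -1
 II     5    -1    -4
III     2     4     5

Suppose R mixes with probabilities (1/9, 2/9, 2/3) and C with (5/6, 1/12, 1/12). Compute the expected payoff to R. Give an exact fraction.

52/27

Against (5/6, 1/12, 1/12), each row's expected payoff is I: -14/3; II: 15/4; III: 29/12.
Taking the (1/9, 2/9, 2/3)-weighted average: (1/9)·(-14/3) + (2/9)·(15/4) + (2/3)·(29/12) = 52/27.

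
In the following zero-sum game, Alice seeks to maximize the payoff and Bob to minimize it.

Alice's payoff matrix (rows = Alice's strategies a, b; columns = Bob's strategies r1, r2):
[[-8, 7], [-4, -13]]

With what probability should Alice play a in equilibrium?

3/8

Row minima are -8 and -13, so Alice's maximin is -8; column maxima are -4 and 7, so Bob's minimax is -4. These differ, so the equilibrium is in mixed strategies.
Let Alice play a with probability p. Bob is indifferent when −8p − 4(1−p) = 7p − 13(1−p), giving p = 3/8.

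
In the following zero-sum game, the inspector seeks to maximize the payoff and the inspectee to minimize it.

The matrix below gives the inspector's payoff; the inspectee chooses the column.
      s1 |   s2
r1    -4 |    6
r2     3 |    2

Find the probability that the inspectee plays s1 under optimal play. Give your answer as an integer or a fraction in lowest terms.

4/11

Row minima are -4 and 2, so the inspector's maximin is 2; column maxima are 3 and 6, so the inspectee's minimax is 3. These differ, so the equilibrium is in mixed strategies.
Let the inspectee play s1 with probability q. The inspector is indifferent when −4q + 6(1−q) = 3q + 2(1−q), giving q = 4/11.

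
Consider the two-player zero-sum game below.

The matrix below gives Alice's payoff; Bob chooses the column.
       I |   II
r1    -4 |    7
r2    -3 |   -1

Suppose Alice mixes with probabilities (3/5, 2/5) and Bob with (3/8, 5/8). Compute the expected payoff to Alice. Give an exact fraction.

Against (3/8, 5/8), each row's expected payoff is r1: 23/8; r2: -7/4.
Taking the (3/5, 2/5)-weighted average: (3/5)·(23/8) + (2/5)·(-7/4) = 41/40.

41/40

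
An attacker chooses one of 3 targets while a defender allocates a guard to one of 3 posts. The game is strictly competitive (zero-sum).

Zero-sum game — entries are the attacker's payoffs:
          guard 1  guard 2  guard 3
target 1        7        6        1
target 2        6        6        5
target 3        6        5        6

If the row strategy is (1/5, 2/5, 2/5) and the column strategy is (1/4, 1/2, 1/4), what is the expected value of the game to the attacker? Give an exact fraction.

Against (1/4, 1/2, 1/4), each row's expected payoff is target 1: 5; target 2: 23/4; target 3: 11/2.
Taking the (1/5, 2/5, 2/5)-weighted average: (1/5)·(5) + (2/5)·(23/4) + (2/5)·(11/2) = 11/2.

11/2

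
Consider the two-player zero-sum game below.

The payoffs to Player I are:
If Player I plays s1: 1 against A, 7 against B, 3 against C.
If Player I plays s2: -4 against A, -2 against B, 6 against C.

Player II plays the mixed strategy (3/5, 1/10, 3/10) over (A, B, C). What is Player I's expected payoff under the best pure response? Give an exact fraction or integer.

s1: (1)·(3/5) + (7)·(1/10) + (3)·(3/10) = 11/5.
s2: (-4)·(3/5) + (-2)·(1/10) + (6)·(3/10) = -4/5.
The best pure response is s1 with expected payoff 11/5.

11/5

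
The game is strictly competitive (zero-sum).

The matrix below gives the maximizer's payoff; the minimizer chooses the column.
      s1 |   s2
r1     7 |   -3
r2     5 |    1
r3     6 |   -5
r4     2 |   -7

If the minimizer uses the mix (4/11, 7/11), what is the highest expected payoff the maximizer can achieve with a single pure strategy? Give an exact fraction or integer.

27/11

r1: (7)·(4/11) + (-3)·(7/11) = 7/11.
r2: (5)·(4/11) + (1)·(7/11) = 27/11.
r3: (6)·(4/11) + (-5)·(7/11) = -1.
r4: (2)·(4/11) + (-7)·(7/11) = -41/11.
The best pure response is r2 with expected payoff 27/11.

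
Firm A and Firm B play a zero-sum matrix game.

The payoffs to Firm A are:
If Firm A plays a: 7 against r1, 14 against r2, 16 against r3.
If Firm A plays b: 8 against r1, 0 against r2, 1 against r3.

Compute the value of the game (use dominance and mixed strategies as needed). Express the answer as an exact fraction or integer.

112/15

Column r3 is strictly dominated by r2 for Firm B (it gives Firm A more in every row).
The remaining 2×2 game on (a, b) × (r1, r2) has no saddle point. Let Firm A play a with probability p; indifference gives 7p + 8(1−p) = 14p, so p = 8/15.
Similarly Firm B's optimal q on r1 is 14/15, and the value is 7·(14/15) + (14)·(1/15) = 112/15.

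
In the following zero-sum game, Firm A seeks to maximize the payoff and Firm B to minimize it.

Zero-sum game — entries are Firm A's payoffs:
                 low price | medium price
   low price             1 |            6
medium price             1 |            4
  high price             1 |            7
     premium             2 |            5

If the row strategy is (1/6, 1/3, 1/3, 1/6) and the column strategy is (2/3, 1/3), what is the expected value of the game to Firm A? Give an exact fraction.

47/18

Against (2/3, 1/3), each row's expected payoff is low price: 8/3; medium price: 2; high price: 3; premium: 3.
Taking the (1/6, 1/3, 1/3, 1/6)-weighted average: (1/6)·(8/3) + (1/3)·(2) + (1/3)·(3) + (1/6)·(3) = 47/18.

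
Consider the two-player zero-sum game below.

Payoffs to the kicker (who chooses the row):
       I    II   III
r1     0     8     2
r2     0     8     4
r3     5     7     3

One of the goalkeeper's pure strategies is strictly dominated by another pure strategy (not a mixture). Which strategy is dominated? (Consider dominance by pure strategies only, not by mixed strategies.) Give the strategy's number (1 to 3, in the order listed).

2

The goalkeeper prefers columns that give the kicker less. Compare II with I: 0 < 8, 0 < 8, 5 < 7.
So I strictly dominates II for the goalkeeper; II is strictly dominated.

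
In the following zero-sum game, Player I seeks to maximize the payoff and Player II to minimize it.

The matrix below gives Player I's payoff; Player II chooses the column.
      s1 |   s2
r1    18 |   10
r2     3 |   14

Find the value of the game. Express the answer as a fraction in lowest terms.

Row minima are 10 and 3, so Player I's maximin is 10; column maxima are 18 and 14, so Player II's minimax is 14. These differ, so the equilibrium is in mixed strategies.
Let Player I play r1 with probability p. Player II is indifferent when 18p + 3(1−p) = 10p + 14(1−p), giving p = 11/19.
Let Player II play s1 with probability q. Player I is indifferent when 18q + 10(1−q) = 3q + 14(1−q), giving q = 4/19.
The value is 18·(4/19) + (10)·(15/19) = 222/19.

222/19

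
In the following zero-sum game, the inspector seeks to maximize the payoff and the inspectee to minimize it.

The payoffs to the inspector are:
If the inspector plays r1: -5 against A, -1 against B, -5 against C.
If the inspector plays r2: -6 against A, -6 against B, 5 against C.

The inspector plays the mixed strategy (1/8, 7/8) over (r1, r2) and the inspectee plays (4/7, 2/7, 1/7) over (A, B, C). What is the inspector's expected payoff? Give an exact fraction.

-61/14

Against (4/7, 2/7, 1/7), each row's expected payoff is r1: -27/7; r2: -31/7.
Taking the (1/8, 7/8)-weighted average: (1/8)·(-27/7) + (7/8)·(-31/7) = -61/14.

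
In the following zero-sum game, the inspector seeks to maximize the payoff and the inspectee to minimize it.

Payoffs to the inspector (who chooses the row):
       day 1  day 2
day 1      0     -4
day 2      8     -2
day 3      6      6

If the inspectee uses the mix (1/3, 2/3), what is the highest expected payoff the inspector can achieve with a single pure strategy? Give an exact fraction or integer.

6

day 1: (0)·(1/3) + (-4)·(2/3) = -8/3.
day 2: (8)·(1/3) + (-2)·(2/3) = 4/3.
day 3: (6)·(1/3) + (6)·(2/3) = 6.
The best pure response is day 3 with expected payoff 6.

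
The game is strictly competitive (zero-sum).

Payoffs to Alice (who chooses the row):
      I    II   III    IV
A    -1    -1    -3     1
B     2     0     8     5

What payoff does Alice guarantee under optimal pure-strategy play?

0

Row minima: -3, 0 → Alice's maximin is 0.
Column maxima: 2, 0, 8, 5 → Bob's minimax is 0.
They coincide at (B, II), so the value is 0.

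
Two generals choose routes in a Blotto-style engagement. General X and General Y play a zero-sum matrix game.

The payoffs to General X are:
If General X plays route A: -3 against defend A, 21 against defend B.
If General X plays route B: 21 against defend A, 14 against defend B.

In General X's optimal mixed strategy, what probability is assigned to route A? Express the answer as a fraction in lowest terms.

7/31

Row minima are -3 and 14, so General X's maximin is 14; column maxima are 21 and 21, so General Y's minimax is 21. These differ, so the equilibrium is in mixed strategies.
Let General X play route A with probability p. General Y is indifferent when −3p + 21(1−p) = 21p + 14(1−p), giving p = 7/31.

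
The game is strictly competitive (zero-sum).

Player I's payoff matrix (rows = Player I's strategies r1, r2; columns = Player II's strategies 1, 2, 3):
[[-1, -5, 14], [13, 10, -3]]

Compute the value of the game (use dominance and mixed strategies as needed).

Column 1 is strictly dominated by 2 for Player II (it gives Player I more in every row).
The remaining 2×2 game on (r1, r2) × (2, 3) has no saddle point. Let Player I play r1 with probability p; indifference gives −5p + 10(1−p) = 14p − 3(1−p), so p = 13/32.
Similarly Player II's optimal q on 2 is 17/32, and the value is -5·(17/32) + (14)·(15/32) = 125/32.

125/32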